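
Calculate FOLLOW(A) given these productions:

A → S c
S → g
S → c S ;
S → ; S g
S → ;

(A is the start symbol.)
{ $ }

A is the start symbol, so $ ∈ FOLLOW(A).
A does not occur on any right-hand side.

Taking the union: FOLLOW(A) = { $ }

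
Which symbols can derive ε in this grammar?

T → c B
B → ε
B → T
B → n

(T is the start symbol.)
ε-productions: B → ε
So B is immediately nullable.
No further non-terminal can be added: every production for the remaining non-terminals contains a terminal or a non-nullable non-terminal.
Nullable = { 'B' }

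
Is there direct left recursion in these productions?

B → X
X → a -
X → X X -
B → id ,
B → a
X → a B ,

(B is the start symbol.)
Yes, X is left-recursive

B → X: starts with X
X → a -: starts with a
X → X X -: LEFT RECURSIVE (starts with X)
B → id ,: starts with id
B → a: starts with a
X → a B ,: starts with a

The grammar has direct left recursion on: X.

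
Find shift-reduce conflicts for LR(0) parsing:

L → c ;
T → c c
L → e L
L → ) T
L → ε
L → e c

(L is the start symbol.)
Yes — I0: [L → .] vs [L → . ) T]; I4: [L → .] vs [L → . ) T]; I6: [L → e c .] vs [L → c . ;]

Augment with L' → L and build the canonical LR(0) collection (I0 = CLOSURE({[L' → . L]}), then GOTO on every symbol after a dot until no new states appear). It has 11 states:
  I0: { [L → . ) T], [L → . c ;], [L → . e L], [L → . e c], [L → .], [L' → . L] }  — shift, reduce
  I1: { [L → ) . T], [T → . c c] }  — shift
  I2: { [L' → L .] }  — accept
  I3: { [L → c . ;] }  — shift
  I4: { [L → . ) T], [L → . c ;], [L → . e L], [L → . e c], [L → .], [L → e . L], [L → e . c] }  — shift, reduce
  I5: { [L → e L .] }  — reduce
  I6: { [L → c . ;], [L → e c .] }  — shift, reduce
  I7: { [L → c ; .] }  — reduce
  I8: { [L → ) T .] }  — reduce
  I9: { [T → c . c] }  — shift
  I10: { [T → c c .] }  — reduce

I0 contains reduce item [L → .] and shift items [L → . ) T], [L → . c ;], [L → . e L], [L → . e c] — shift-reduce conflict.
I4 contains reduce item [L → .] and shift items [L → . ) T], [L → . c ;], [L → . e L], [L → . e c], [L → e . c] — shift-reduce conflict.
I6 contains reduce item [L → e c .] and shift item [L → c . ;] — shift-reduce conflict.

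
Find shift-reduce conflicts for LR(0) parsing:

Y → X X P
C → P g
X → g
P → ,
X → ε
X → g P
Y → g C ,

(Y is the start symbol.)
A shift-reduce conflict occurs when an LR(0) state has both:
  - a complete (reduce) item [A → α .] (dot at the end), and
  - a shift item [B → β . c γ] (dot before a terminal).

Augment with Y' → Y and build the canonical LR(0) collection (I0 = CLOSURE({[Y' → . Y]}), then GOTO on every symbol after a dot until no new states appear). It has 13 states:
  I0: { [X → . g P], [X → . g], [X → .], [Y → . X X P], [Y → . g C ,], [Y' → . Y] }  — shift, reduce
  I1: { [X → . g P], [X → . g], [X → .], [Y → X . X P] }  — shift, reduce
  I2: { [Y' → Y .] }  — accept
  I3: { [C → . P g], [P → . ,], [X → g . P], [X → g .], [Y → g . C ,] }  — shift, reduce
  I4: { [P → , .] }  — reduce
  I5: { [Y → g C . ,] }  — shift
  I6: { [C → P . g], [X → g P .] }  — shift, reduce
  I7: { [C → P g .] }  — reduce
  I8: { [Y → g C , .] }  — reduce
  I9: { [P → . ,], [Y → X X . P] }  — shift
  I10: { [P → . ,], [X → g . P], [X → g .] }  — shift, reduce
  I11: { [X → g P .] }  — reduce
  I12: { [Y → X X P .] }  — reduce

I0 contains reduce item [X → .] and shift items [X → . g], [X → . g P], [Y → . g C ,] — shift-reduce conflict.
I1 contains reduce item [X → .] and shift items [X → . g], [X → . g P] — shift-reduce conflict.
I3 contains reduce item [X → g .] and shift item [P → . ,] — shift-reduce conflict.
I6 contains reduce item [X → g P .] and shift item [C → P . g] — shift-reduce conflict.
I10 contains reduce item [X → g .] and shift item [P → . ,] — shift-reduce conflict.

Answer: Yes — I0: [X → .] vs [X → . g]; I1: [X → .] vs [X → . g]; I3: [X → g .] vs [P → . ,]; I6: [X → g P .] vs [C → P . g]; I10: [X → g .] vs [P → . ,]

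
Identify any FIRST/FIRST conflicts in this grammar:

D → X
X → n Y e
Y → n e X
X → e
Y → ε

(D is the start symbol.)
Productions for X:
  X → n Y e: FIRST = { 'n' }
  X → e: FIRST = { 'e' }
Productions for Y:
  Y → n e X: FIRST = { 'n' }
  Y → ε: FIRST = { ε }
D has only one production, so no FIRST/FIRST conflict is possible there.

All alternatives of each non-terminal have pairwise disjoint FIRST sets.

Answer: No FIRST/FIRST conflicts.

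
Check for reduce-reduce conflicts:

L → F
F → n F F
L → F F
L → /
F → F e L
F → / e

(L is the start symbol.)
A reduce-reduce conflict occurs when an LR(0) state has two complete items [A → α .] and [B → β .] — both call for a reduction, and with no lookahead the parser cannot choose between them.

Augment with L' → L and build the canonical LR(0) collection (I0 = CLOSURE({[L' → . L]}), then GOTO on every symbol after a dot until no new states appear). It has 12 states:
  I0: { [F → . / e], [F → . F e L], [F → . n F F], [L → . /], [L → . F F], [L → . F], [L' → . L] }  — shift
  I1: { [F → / . e], [L → / .] }  — shift, reduce
  I2: { [F → . / e], [F → . F e L], [F → . n F F], [F → F . e L], [L → F . F], [L → F .] }  — shift, reduce
  I3: { [L' → L .] }  — accept
  I4: { [F → . / e], [F → . F e L], [F → . n F F], [F → n . F F] }  — shift
  I5: { [F → / . e] }  — shift
  I6: { [F → . / e], [F → . F e L], [F → . n F F], [F → F . e L], [F → n F . F] }  — shift
  I7: { [F → F . e L], [F → n F F .] }  — shift, reduce
  I8: { [F → . / e], [F → . F e L], [F → . n F F], [F → F e . L], [L → . /], [L → . F F], [L → . F] }  — shift
  I9: { [F → F e L .] }  — reduce
  I10: { [F → / e .] }  — reduce
  I11: { [F → F . e L], [L → F F .] }  — shift, reduce

No state contains more than one complete item.

Answer: No reduce-reduce conflicts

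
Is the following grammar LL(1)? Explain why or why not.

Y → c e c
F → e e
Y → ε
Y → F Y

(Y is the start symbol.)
A grammar is LL(1) if for each non-terminal N with multiple productions, the predict sets of those productions are pairwise disjoint, where PREDICT(N → α) = (FIRST(α) \ {ε}) ∪ (FOLLOW(N) if α ⇒* ε).

Relevant sets:
  FIRST(F) = { 'e' }
  FOLLOW(Y) = { $ }

For Y:
  PREDICT(Y → c e c) = { 'c' }
  PREDICT(Y → ε) = { $ }
  PREDICT(Y → F Y) = { 'e' }
F has a single production, so nothing to check there.

All predict sets are disjoint. The grammar IS LL(1).

Answer: Yes, the grammar is LL(1).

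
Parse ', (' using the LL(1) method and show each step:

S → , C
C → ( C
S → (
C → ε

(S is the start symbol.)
LL(1) parsing maintains a stack (initially the start symbol over $) and the input. At each step: if the stack top is a terminal, match it against the current input token; if it is a non-terminal N, replace it with the RHS of M[N, lookahead] (the unique production whose predict set contains the lookahead).

Stack is shown with the top on the left.

Stack  Input  Action
--------------------
S $    , ( $  output S → , C
, C $  , ( $  match ','
C $    ( $    output C → ( C
( C $  ( $    match '('
C $    $      output C → ε
$      $      accept

The string is accepted.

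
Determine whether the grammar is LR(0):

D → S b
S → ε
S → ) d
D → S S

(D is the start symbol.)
No. Shift-reduce conflict between [S → .] and [S → . ) d]

A grammar is LR(0) if no state in the canonical LR(0) collection has:
  - both a shift item (dot before a terminal) and a complete item (shift-reduce conflict), or
  - two or more complete items (reduce-reduce conflict; the accept item [D' → D .] counts as a complete item here).

Augment with D' → D and build the canonical LR(0) collection (I0 = CLOSURE({[D' → . D]}), then GOTO on every symbol after a dot until no new states appear). It has 7 states:
  I0: { [D → . S S], [D → . S b], [D' → . D], [S → . ) d], [S → .] }  — shift, reduce
  I1: { [S → ) . d] }  — shift
  I2: { [D' → D .] }  — accept
  I3: { [D → S . S], [D → S . b], [S → . ) d], [S → .] }  — shift, reduce
  I4: { [D → S S .] }  — reduce
  I5: { [D → S b .] }  — reduce
  I6: { [S → ) d .] }  — reduce

Conflict in state I0:
  Shift-reduce conflict between [S → .] and [S → . ) d]
So the grammar is NOT LR(0).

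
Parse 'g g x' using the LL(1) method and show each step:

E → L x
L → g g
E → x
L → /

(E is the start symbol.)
Stack is shown with the top on the left.

Stack    Input    Action
------------------------
E $      g g x $  output E → L x
L x $    g g x $  output L → g g
g g x $  g g x $  match 'g'
g x $    g x $    match 'g'
x $      x $      match 'x'
$        $        accept

The string is accepted.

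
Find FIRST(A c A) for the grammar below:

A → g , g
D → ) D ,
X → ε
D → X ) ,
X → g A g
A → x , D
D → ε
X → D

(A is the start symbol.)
FIRST sets of the non-terminals involved (from the grammar, by fixed-point iteration):
  FIRST(A) = { 'g', 'x' }

To compute FIRST(A c A), process the symbols left to right:
Symbol A is a non-terminal. Add FIRST(A) \ {ε} = { 'g', 'x' }
A is not nullable (ε ∉ FIRST(A)), so stop here.
FIRST(A c A) = { 'g', 'x' }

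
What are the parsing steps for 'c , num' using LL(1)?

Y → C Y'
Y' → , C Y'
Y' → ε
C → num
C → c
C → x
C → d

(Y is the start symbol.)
LL(1) parsing maintains a stack (initially the start symbol over $) and the input. At each step: if the stack top is a terminal, match it against the current input token; if it is a non-terminal N, replace it with the RHS of M[N, lookahead] (the unique production whose predict set contains the lookahead).

Stack is shown with the top on the left.

Stack     Input      Action
---------------------------
Y $       c , num $  output Y → C Y'
C Y' $    c , num $  output C → c
c Y' $    c , num $  match 'c'
Y' $      , num $    output Y' → , C Y'
, C Y' $  , num $    match ','
C Y' $    num $      output C → num
num Y' $  num $      match 'num'
Y' $      $          output Y' → ε
$         $          accept

The string is accepted.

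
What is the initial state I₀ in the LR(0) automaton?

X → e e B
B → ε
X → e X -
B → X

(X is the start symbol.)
{ [X → . e X -], [X → . e e B], [X' → . X] }

First, augment the grammar with X' → X
I₀ = CLOSURE({ [X' → . X] }):
  [X' → . X] has the dot before X: add [X → . e e B], [X → . e X -]
No further items can be added.

I₀ = { [X → . e X -], [X → . e e B], [X' → . X] }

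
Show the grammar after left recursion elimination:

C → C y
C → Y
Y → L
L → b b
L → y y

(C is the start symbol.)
C → Y C'
C' → y C'
C' → ε
Y → L
L → b b
L → y y

C is directly left-recursive. The standard transformation for
  A → A α₁ | ... | A α_m | β₁ | ... | β_n
is
  A  → β₁ A' | ... | β_n A'
  A' → α₁ A' | ... | α_m A' | ε

C → Y becomes C → Y C'
C → C y becomes C' → y C'
Add C' → ε

Productions for other non-terminals are unchanged:
  Y → L
  L → b b
  L → y y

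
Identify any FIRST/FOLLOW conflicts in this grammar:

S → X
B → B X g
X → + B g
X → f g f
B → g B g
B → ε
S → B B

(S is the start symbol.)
Yes. B → B X g with FOLLOW(B) on { '+', 'f', 'g' }; B → g B g with FOLLOW(B) on { 'g' }

A FIRST/FOLLOW conflict occurs when a non-terminal N has a nullable alternative N → β (β ⇒* ε) and another alternative N → α with FIRST(α) ∩ FOLLOW(N) ≠ ∅: on such a lookahead the parser cannot decide between expanding α and letting N vanish via β.

Nullable non-terminals: B, S.
FIRST sets used below: FIRST(B) = { '+', 'f', 'g', ε }, FIRST(X) = { '+', 'f' }

B: nullable alternative(s) B → ε; FOLLOW(B) = { $, '+', 'f', 'g' }
  B → B X g: FIRST \ {ε} = { '+', 'f', 'g' } — overlaps FOLLOW(B) on { '+', 'f', 'g' }: CONFLICT
  B → g B g: FIRST \ {ε} = { 'g' } — overlaps FOLLOW(B) on { 'g' }: CONFLICT
  B → ε: FIRST \ {ε} = { } — this is the only nullable alternative, skip

S: nullable alternative(s) S → B B; FOLLOW(S) = { $ }
  S → X: FIRST \ {ε} = { '+', 'f' } — disjoint from FOLLOW(S)
  S → B B: FIRST \ {ε} = { '+', 'f', 'g' } — this is the only nullable alternative, skip

X has no nullable alternative, so no FIRST/FOLLOW check is needed there.

So the grammar has 2 FIRST/FOLLOW conflicts (marked CONFLICT above).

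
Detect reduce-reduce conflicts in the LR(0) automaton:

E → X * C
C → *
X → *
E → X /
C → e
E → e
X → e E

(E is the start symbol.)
No reduce-reduce conflicts

A reduce-reduce conflict occurs when an LR(0) state has two complete items [A → α .] and [B → β .] — both call for a reduction, and with no lookahead the parser cannot choose between them.

Augment with E' → E and build the canonical LR(0) collection (I0 = CLOSURE({[E' → . E]}), then GOTO on every symbol after a dot until no new states appear). It has 11 states:
  I0: { [E → . X * C], [E → . X /], [E → . e], [E' → . E], [X → . *], [X → . e E] }  — shift
  I1: { [X → * .] }  — reduce
  I2: { [E' → E .] }  — accept
  I3: { [E → X . * C], [E → X . /] }  — shift
  I4: { [E → . X * C], [E → . X /], [E → . e], [E → e .], [X → . *], [X → . e E], [X → e . E] }  — shift, reduce
  I5: { [X → e E .] }  — reduce
  I6: { [C → . *], [C → . e], [E → X * . C] }  — shift
  I7: { [E → X / .] }  — reduce
  I8: { [C → * .] }  — reduce
  I9: { [E → X * C .] }  — reduce
  I10: { [C → e .] }  — reduce

No state contains more than one complete item.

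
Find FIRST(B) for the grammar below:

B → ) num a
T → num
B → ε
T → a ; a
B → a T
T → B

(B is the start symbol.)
{ ')', 'a', ε }

From B → ) num a:
  - ')' is a terminal: add ')' and stop
From B → ε:
  - ε-production, so ε ∈ FIRST(B)
From B → a T:
  - a is a terminal: add 'a' and stop

Collecting: FIRST(B) = { ')', 'a', ε }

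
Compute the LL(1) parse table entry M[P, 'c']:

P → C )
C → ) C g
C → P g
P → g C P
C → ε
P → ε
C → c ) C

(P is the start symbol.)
P → C )

To find M[P, 'c'], we find productions for P where 'c' is in the predict set (PREDICT(N → α) = (FIRST(α) \ {ε}) ∪ (FOLLOW(N) if α ⇒* ε)).

Relevant sets:
  FIRST(C) = { ')', 'c', 'g', ε }
  FOLLOW(P) = { $, 'g' }

P → C ): PREDICT = { ')', 'c', 'g' }
  'c' is in predict set, so this production goes in M[P, 'c']
P → g C P: PREDICT = { 'g' }
P → ε: PREDICT = { $, 'g' }

M[P, 'c'] = P → C )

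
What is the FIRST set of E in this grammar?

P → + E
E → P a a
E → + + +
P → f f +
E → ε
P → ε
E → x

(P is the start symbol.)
{ '+', 'a', 'f', 'x', ε }

To compute FIRST(E), examine every production with E on the left-hand side, reading each right-hand side left to right until a non-nullable symbol is reached.

FIRST sets of the other non-terminals involved (by the same procedure, iterated to a fixed point):
  FIRST(P) = { '+', 'f', ε }

From E → P a a:
  - P is a non-terminal: add FIRST(P) \ {ε} = { '+', 'f' }
    P is nullable, so continue to the next symbol
  - a is a terminal: add 'a' and stop
From E → + + +:
  - '+' is a terminal: add '+' and stop
From E → ε:
  - ε-production, so ε ∈ FIRST(E)
From E → x:
  - x is a terminal: add 'x' and stop

Collecting: FIRST(E) = { '+', 'a', 'f', 'x', ε }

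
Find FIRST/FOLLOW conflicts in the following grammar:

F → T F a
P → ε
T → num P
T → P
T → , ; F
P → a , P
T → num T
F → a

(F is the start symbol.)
Nullable non-terminals: P, T.
FIRST sets used below: FIRST(P) = { 'a', ε }

P: nullable alternative(s) P → ε; FOLLOW(P) = { ',', 'a', 'num' }
  P → ε: FIRST \ {ε} = { } — this is the only nullable alternative, skip
  P → a , P: FIRST \ {ε} = { 'a' } — overlaps FOLLOW(P) on { 'a' }: CONFLICT

T: nullable alternative(s) T → P; FOLLOW(T) = { ',', 'a', 'num' }
  T → num P: FIRST \ {ε} = { 'num' } — overlaps FOLLOW(T) on { 'num' }: CONFLICT
  T → P: FIRST \ {ε} = { 'a' } — this is the only nullable alternative, skip
  T → , ; F: FIRST \ {ε} = { ',' } — overlaps FOLLOW(T) on { ',' }: CONFLICT
  T → num T: FIRST \ {ε} = { 'num' } — overlaps FOLLOW(T) on { 'num' }: CONFLICT

F has no nullable alternative, so no FIRST/FOLLOW check is needed there.

So the grammar has 4 FIRST/FOLLOW conflicts (marked CONFLICT above).

Answer: Yes. P → a ',' P with FOLLOW(P) on { 'a' }; T → num P with FOLLOW(T) on { 'num' }; T → ',' ';' F with FOLLOW(T) on { ',' }; T → num T with FOLLOW(T) on { 'num' }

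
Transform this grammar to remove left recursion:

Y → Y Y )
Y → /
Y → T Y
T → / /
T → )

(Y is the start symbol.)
Y → / Y'
Y → T Y Y'
Y' → Y ) Y'
Y' → ε
T → / /
T → )

Y is directly left-recursive. The standard transformation for
  A → A α₁ | ... | A α_m | β₁ | ... | β_n
is
  A  → β₁ A' | ... | β_n A'
  A' → α₁ A' | ... | α_m A' | ε

Y → / becomes Y → / Y'
Y → T Y becomes Y → T Y Y'
Y → Y Y ) becomes Y' → Y ) Y'
Add Y' → ε

Productions for other non-terminals are unchanged:
  T → / /
  T → )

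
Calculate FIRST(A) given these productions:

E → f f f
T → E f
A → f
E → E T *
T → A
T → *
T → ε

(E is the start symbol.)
{ 'f' }

To compute FIRST(A), examine every production with A on the left-hand side, reading each right-hand side left to right until a non-nullable symbol is reached.

From A → f:
  - f is a terminal: add 'f' and stop

Collecting: FIRST(A) = { 'f' }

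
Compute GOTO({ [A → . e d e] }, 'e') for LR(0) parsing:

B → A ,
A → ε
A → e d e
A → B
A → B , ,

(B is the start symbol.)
GOTO(I, 'e') = CLOSURE({ [A → αX.β] : [A → α.Xβ] ∈ I, X = 'e' })

Items with dot before 'e', with the dot advanced:
  [A → . e d e] → [A → e . d e]
Closure adds nothing (no advanced item has the dot before a non-terminal).

GOTO = { [A → e . d e] }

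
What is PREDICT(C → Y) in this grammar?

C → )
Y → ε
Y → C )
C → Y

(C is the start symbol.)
{ $, ')' }

PREDICT(C → Y) = (FIRST(RHS) \ {ε}) ∪ (FOLLOW(C) if ε ∈ FIRST(RHS), i.e. RHS ⇒* ε)
FIRST(Y) = { ')', ε }
FIRST(Y) = { ')', ε }
ε ∈ FIRST(Y) (the right-hand side is nullable), so add FOLLOW(C) = { $, ')' }
PREDICT(C → Y) = { $, ')' }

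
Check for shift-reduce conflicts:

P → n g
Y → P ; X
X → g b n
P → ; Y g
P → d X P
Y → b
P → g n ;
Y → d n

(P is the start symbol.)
No shift-reduce conflicts

Augment with P' → P and build the canonical LR(0) collection (I0 = CLOSURE({[P' → . P]}), then GOTO on every symbol after a dot until no new states appear). It has 22 states:
  I0: { [P → . ; Y g], [P → . d X P], [P → . g n ;], [P → . n g], [P' → . P] }  — shift
  I1: { [P → . ; Y g], [P → . d X P], [P → . g n ;], [P → . n g], [P → ; . Y g], [Y → . P ; X], [Y → . b], [Y → . d n] }  — shift
  I2: { [P' → P .] }  — accept
  I3: { [P → d . X P], [X → . g b n] }  — shift
  I4: { [P → g . n ;] }  — shift
  I5: { [P → n . g] }  — shift
  I6: { [P → n g .] }  — reduce
  I7: { [P → g n . ;] }  — shift
  I8: { [P → g n ; .] }  — reduce
  I9: { [P → . ; Y g], [P → . d X P], [P → . g n ;], [P → . n g], [P → d X . P] }  — shift
  I10: { [X → g . b n] }  — shift
  I11: { [X → g b . n] }  — shift
  I12: { [X → g b n .] }  — reduce
  I13: { [P → d X P .] }  — reduce
  I14: { [Y → P . ; X] }  — shift
  I15: { [P → ; Y . g] }  — shift
  I16: { [Y → b .] }  — reduce
  I17: { [P → d . X P], [X → . g b n], [Y → d . n] }  — shift
  I18: { [Y → d n .] }  — reduce
  I19: { [P → ; Y g .] }  — reduce
  I20: { [X → . g b n], [Y → P ; . X] }  — shift
  I21: { [Y → P ; X .] }  — reduce

No state contains both a complete item and a shift item.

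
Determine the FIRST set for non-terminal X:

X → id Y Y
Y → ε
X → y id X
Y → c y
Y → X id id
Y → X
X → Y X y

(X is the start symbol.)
FIRST sets of the other non-terminals involved (by the same procedure, iterated to a fixed point):
  FIRST(Y) = { 'c', 'id', 'y', ε }

From X → id Y Y:
  - id is a terminal: add 'id' and stop
From X → y id X:
  - y is a terminal: add 'y' and stop
From X → Y X y:
  - Y is a non-terminal: add FIRST(Y) \ {ε} = { 'c', 'id', 'y' }
    Y is nullable, so continue to the next symbol
  - X is the symbol being defined: contributes nothing new
    X is not nullable, so stop

Collecting: FIRST(X) = { 'c', 'id', 'y' }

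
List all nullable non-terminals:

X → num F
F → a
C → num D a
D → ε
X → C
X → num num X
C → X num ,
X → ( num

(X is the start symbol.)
ε-productions: D → ε
So D is immediately nullable.
No further non-terminal can be added: every production for the remaining non-terminals contains a terminal or a non-nullable non-terminal.
Nullable = { 'D' }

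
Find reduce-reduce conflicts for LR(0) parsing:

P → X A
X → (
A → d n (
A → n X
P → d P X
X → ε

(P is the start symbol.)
A reduce-reduce conflict occurs when an LR(0) state has two complete items [A → α .] and [B → β .] — both call for a reduction, and with no lookahead the parser cannot choose between them.

Augment with P' → P and build the canonical LR(0) collection (I0 = CLOSURE({[P' → . P]}), then GOTO on every symbol after a dot until no new states appear). It has 13 states:
  I0: { [P → . X A], [P → . d P X], [P' → . P], [X → . (], [X → .] }  — shift, reduce
  I1: { [X → ( .] }  — reduce
  I2: { [P' → P .] }  — accept
  I3: { [A → . d n (], [A → . n X], [P → X . A] }  — shift
  I4: { [P → . X A], [P → . d P X], [P → d . P X], [X → . (], [X → .] }  — shift, reduce
  I5: { [P → d P . X], [X → . (], [X → .] }  — shift, reduce
  I6: { [P → d P X .] }  — reduce
  I7: { [P → X A .] }  — reduce
  I8: { [A → d . n (] }  — shift
  I9: { [A → n . X], [X → . (], [X → .] }  — shift, reduce
  I10: { [A → n X .] }  — reduce
  I11: { [A → d n . (] }  — shift
  I12: { [A → d n ( .] }  — reduce

No state contains more than one complete item.

Answer: No reduce-reduce conflicts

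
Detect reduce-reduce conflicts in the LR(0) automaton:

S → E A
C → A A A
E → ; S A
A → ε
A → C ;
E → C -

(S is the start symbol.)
Yes — I6: [A → .] vs [S → E A .]; I10: [A → .] vs [C → A A A .]; I13: [A → .] vs [E → ; S A .]

Augment with S' → S and build the canonical LR(0) collection (I0 = CLOSURE({[S' → . S]}), then GOTO on every symbol after a dot until no new states appear). It has 14 states:
  I0: { [A → . C ;], [A → .], [C → . A A A], [E → . ; S A], [E → . C -], [S → . E A], [S' → . S] }  — shift, reduce
  I1: { [A → . C ;], [A → .], [C → . A A A], [E → . ; S A], [E → . C -], [E → ; . S A], [S → . E A] }  — shift, reduce
  I2: { [A → . C ;], [A → .], [C → . A A A], [C → A . A A] }  — reduce
  I3: { [A → C . ;], [E → C . -] }  — shift
  I4: { [A → . C ;], [A → .], [C → . A A A], [S → E . A] }  — reduce
  I5: { [S' → S .] }  — accept
  I6: { [A → . C ;], [A → .], [C → . A A A], [C → A . A A], [S → E A .] }  — 2 reduces
  I7: { [A → C . ;] }  — shift
  I8: { [A → C ; .] }  — reduce
  I9: { [A → . C ;], [A → .], [C → . A A A], [C → A . A A], [C → A A . A] }  — reduce
  I10: { [A → . C ;], [A → .], [C → . A A A], [C → A . A A], [C → A A . A], [C → A A A .] }  — 2 reduces
  I11: { [E → C - .] }  — reduce
  I12: { [A → . C ;], [A → .], [C → . A A A], [E → ; S . A] }  — reduce
  I13: { [A → . C ;], [A → .], [C → . A A A], [C → A . A A], [E → ; S A .] }  — 2 reduces

I6 contains complete items [A → .], [S → E A .] — reduce-reduce conflict.
I10 contains complete items [A → .], [C → A A A .] — reduce-reduce conflict.
I13 contains complete items [A → .], [E → ; S A .] — reduce-reduce conflict.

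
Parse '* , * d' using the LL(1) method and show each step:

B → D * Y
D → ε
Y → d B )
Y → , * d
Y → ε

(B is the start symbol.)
LL(1) parsing maintains a stack (initially the start symbol over $) and the input. At each step: if the stack top is a terminal, match it against the current input token; if it is a non-terminal N, replace it with the RHS of M[N, lookahead] (the unique production whose predict set contains the lookahead).

Stack is shown with the top on the left.

Stack    Input      Action
--------------------------
B $      * , * d $  output B → D * Y
D * Y $  * , * d $  output D → ε
* Y $    * , * d $  match '*'
Y $      , * d $    output Y → , * d
, * d $  , * d $    match ','
* d $    * d $      match '*'
d $      d $        match 'd'
$        $          accept

The string is accepted.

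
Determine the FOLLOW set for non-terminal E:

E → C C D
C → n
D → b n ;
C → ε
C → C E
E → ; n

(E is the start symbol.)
To compute FOLLOW(E), find every occurrence of E on a right-hand side N → α E β: add FIRST(β) \ {ε}, and if β is empty or nullable also add FOLLOW(N). Iterate to a fixed point.

E is the start symbol, so $ ∈ FOLLOW(E).
In C → C E: E is at the end, add FOLLOW(C)

The FOLLOW sets referred to above (computed the same way, to a fixed point):
  FOLLOW(C) = { ';', 'b', 'n' }

Taking the union: FOLLOW(E) = { $, ';', 'b', 'n' }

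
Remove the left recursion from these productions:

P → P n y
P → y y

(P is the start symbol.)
P → y y P'
P' → n y P'
P' → ε

P is directly left-recursive. The standard transformation for
  A → A α₁ | ... | A α_m | β₁ | ... | β_n
is
  A  → β₁ A' | ... | β_n A'
  A' → α₁ A' | ... | α_m A' | ε

P → y y becomes P → y y P'
P → P n y becomes P' → n y P'
Add P' → ε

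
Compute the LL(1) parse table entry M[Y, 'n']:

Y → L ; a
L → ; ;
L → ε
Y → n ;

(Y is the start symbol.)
To find M[Y, 'n'], we find productions for Y where 'n' is in the predict set (PREDICT(N → α) = (FIRST(α) \ {ε}) ∪ (FOLLOW(N) if α ⇒* ε)).

Relevant sets:
  FIRST(L) = { ';', ε }

Y → L ; a: PREDICT = { ';' }
Y → n ;: PREDICT = { 'n' }
  'n' is in predict set, so this production goes in M[Y, 'n']

M[Y, 'n'] = Y → n ;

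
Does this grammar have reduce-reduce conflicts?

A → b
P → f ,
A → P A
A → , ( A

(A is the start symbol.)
No reduce-reduce conflicts

Augment with A' → A and build the canonical LR(0) collection (I0 = CLOSURE({[A' → . A]}), then GOTO on every symbol after a dot until no new states appear). It has 10 states:
  I0: { [A → . , ( A], [A → . P A], [A → . b], [A' → . A], [P → . f ,] }  — shift
  I1: { [A → , . ( A] }  — shift
  I2: { [A' → A .] }  — accept
  I3: { [A → . , ( A], [A → . P A], [A → . b], [A → P . A], [P → . f ,] }  — shift
  I4: { [A → b .] }  — reduce
  I5: { [P → f . ,] }  — shift
  I6: { [P → f , .] }  — reduce
  I7: { [A → P A .] }  — reduce
  I8: { [A → , ( . A], [A → . , ( A], [A → . P A], [A → . b], [P → . f ,] }  — shift
  I9: { [A → , ( A .] }  — reduce

No state contains more than one complete item.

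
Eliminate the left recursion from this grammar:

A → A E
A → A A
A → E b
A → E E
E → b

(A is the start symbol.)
A → E b A'
A → E E A'
A' → E A'
A' → A A'
A' → ε
E → b

A is directly left-recursive. The standard transformation for
  A → A α₁ | ... | A α_m | β₁ | ... | β_n
is
  A  → β₁ A' | ... | β_n A'
  A' → α₁ A' | ... | α_m A' | ε

A → E b becomes A → E b A'
A → E E becomes A → E E A'
A → A E becomes A' → E A'
A → A A becomes A' → A A'
Add A' → ε

Productions for other non-terminals are unchanged:
  E → b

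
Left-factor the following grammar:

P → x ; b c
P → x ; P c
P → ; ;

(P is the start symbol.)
Left-factoring transforms A → αβ₁ | αβ₂ into A → αA' and A' → β₁ | β₂
(α is the longest common prefix among the alternatives). Repeat until
no nonterminal has two alternatives with a common prefix.

Round 1: P has alternatives sharing prefix 'x ;'. Introduce P': P → x ; P'
  Add: P' → b c
  Add: P' → P c

No remaining common prefixes — done.

Resulting grammar:
P → x ; P'
P' → b c
P' → P c
P → ; ;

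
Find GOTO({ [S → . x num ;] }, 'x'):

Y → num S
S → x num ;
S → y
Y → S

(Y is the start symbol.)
{ [S → x . num ;] }

GOTO(I, 'x') = CLOSURE({ [A → αX.β] : [A → α.Xβ] ∈ I, X = 'x' })

Items with dot before 'x', with the dot advanced:
  [S → . x num ;] → [S → x . num ;]
Closure adds nothing (no advanced item has the dot before a non-terminal).

GOTO = { [S → x . num ;] }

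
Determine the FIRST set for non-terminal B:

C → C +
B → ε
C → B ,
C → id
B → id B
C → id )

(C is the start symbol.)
To compute FIRST(B), examine every production with B on the left-hand side, reading each right-hand side left to right until a non-nullable symbol is reached.

From B → ε:
  - ε-production, so ε ∈ FIRST(B)
From B → id B:
  - id is a terminal: add 'id' and stop

Collecting: FIRST(B) = { 'id', ε }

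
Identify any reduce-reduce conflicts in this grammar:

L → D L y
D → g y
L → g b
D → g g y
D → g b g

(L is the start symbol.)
No reduce-reduce conflicts

A reduce-reduce conflict occurs when an LR(0) state has two complete items [A → α .] and [B → β .] — both call for a reduction, and with no lookahead the parser cannot choose between them.

Augment with L' → L and build the canonical LR(0) collection (I0 = CLOSURE({[L' → . L]}), then GOTO on every symbol after a dot until no new states appear). It has 11 states:
  I0: { [D → . g b g], [D → . g g y], [D → . g y], [L → . D L y], [L → . g b], [L' → . L] }  — shift
  I1: { [D → . g b g], [D → . g g y], [D → . g y], [L → . D L y], [L → . g b], [L → D . L y] }  — shift
  I2: { [L' → L .] }  — accept
  I3: { [D → g . b g], [D → g . g y], [D → g . y], [L → g . b] }  — shift
  I4: { [D → g b . g], [L → g b .] }  — shift, reduce
  I5: { [D → g g . y] }  — shift
  I6: { [D → g y .] }  — reduce
  I7: { [D → g g y .] }  — reduce
  I8: { [D → g b g .] }  — reduce
  I9: { [L → D L . y] }  — shift
  I10: { [L → D L y .] }  — reduce

No state contains more than one complete item.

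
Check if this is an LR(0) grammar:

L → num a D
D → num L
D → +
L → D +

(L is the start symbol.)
Augment with L' → L and build the canonical LR(0) collection (I0 = CLOSURE({[L' → . L]}), then GOTO on every symbol after a dot until no new states appear). It has 10 states:
  I0: { [D → . +], [D → . num L], [L → . D +], [L → . num a D], [L' → . L] }  — shift
  I1: { [D → + .] }  — reduce
  I2: { [L → D . +] }  — shift
  I3: { [L' → L .] }  — accept
  I4: { [D → . +], [D → . num L], [D → num . L], [L → . D +], [L → . num a D], [L → num . a D] }  — shift
  I5: { [D → num L .] }  — reduce
  I6: { [D → . +], [D → . num L], [L → num a . D] }  — shift
  I7: { [L → num a D .] }  — reduce
  I8: { [D → . +], [D → . num L], [D → num . L], [L → . D +], [L → . num a D] }  — shift
  I9: { [L → D + .] }  — reduce

Every state is either a pure shift/goto state or contains exactly one complete item and nothing to shift — no conflicts. The grammar is LR(0).

Answer: Yes, the grammar is LR(0)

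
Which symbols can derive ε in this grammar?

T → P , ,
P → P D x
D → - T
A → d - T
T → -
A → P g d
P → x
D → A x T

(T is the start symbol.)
A non-terminal is nullable if it can derive ε (the empty string): either it has an ε-production, or it has a production whose right-hand side consists entirely of nullable non-terminals.

There are no ε-productions, so no non-terminal can derive ε.
No non-terminals are nullable.

Answer: None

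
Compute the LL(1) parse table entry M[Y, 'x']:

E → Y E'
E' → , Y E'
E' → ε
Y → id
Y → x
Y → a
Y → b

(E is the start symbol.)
Y → x

To find M[Y, 'x'], we find productions for Y where 'x' is in the predict set (PREDICT(N → α) = (FIRST(α) \ {ε}) ∪ (FOLLOW(N) if α ⇒* ε)).

Y → id: PREDICT = { 'id' }
Y → x: PREDICT = { 'x' }
  'x' is in predict set, so this production goes in M[Y, 'x']
Y → a: PREDICT = { 'a' }
Y → b: PREDICT = { 'b' }

M[Y, 'x'] = Y → x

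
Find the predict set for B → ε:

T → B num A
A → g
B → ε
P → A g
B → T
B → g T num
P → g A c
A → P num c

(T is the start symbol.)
PREDICT(B → ε) = (FIRST(RHS) \ {ε}) ∪ (FOLLOW(B) if ε ∈ FIRST(RHS), i.e. RHS ⇒* ε)
The right-hand side is ε (FIRST(ε) = { ε }), so the predict set is FOLLOW(B) = { 'num' }
PREDICT(B → ε) = { 'num' }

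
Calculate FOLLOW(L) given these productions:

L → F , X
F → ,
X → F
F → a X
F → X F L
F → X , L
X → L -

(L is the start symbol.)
To compute FOLLOW(L), find every occurrence of L on a right-hand side N → α L β: add FIRST(β) \ {ε}, and if β is empty or nullable also add FOLLOW(N). Iterate to a fixed point.

L is the start symbol, so $ ∈ FOLLOW(L).
In F → X F L: L is at the end, add FOLLOW(F)
In F → X , L: L is at the end, add FOLLOW(F)
In X → L -: L is followed by '-', add FIRST('-') \ {ε} = { '-' }

The FOLLOW sets referred to above (computed the same way, to a fixed point):
  FOLLOW(F) = { $, ',', '-', 'a' }

Taking the union: FOLLOW(L) = { $, ',', '-', 'a' }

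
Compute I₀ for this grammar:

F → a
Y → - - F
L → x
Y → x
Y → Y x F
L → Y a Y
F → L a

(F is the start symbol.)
{ [F → . L a], [F → . a], [F' → . F], [L → . Y a Y], [L → . x], [Y → . - - F], [Y → . Y x F], [Y → . x] }

First, augment the grammar with F' → F
I₀ = CLOSURE({ [F' → . F] }):
  [F' → . F] has the dot before F: add [F → . a], [F → . L a]
  [F → . L a] has the dot before L: add [L → . x], [L → . Y a Y]
  [L → . Y a Y] has the dot before Y: add [Y → . - - F], [Y → . x], [Y → . Y x F]
No further items can be added.

I₀ = { [F → . L a], [F → . a], [F' → . F], [L → . Y a Y], [L → . x], [Y → . - - F], [Y → . Y x F], [Y → . x] }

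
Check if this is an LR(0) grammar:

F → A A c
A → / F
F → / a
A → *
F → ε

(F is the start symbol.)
A grammar is LR(0) if no state in the canonical LR(0) collection has:
  - both a shift item (dot before a terminal) and a complete item (shift-reduce conflict), or
  - two or more complete items (reduce-reduce conflict; the accept item [F' → F .] counts as a complete item here).

Augment with F' → F and build the canonical LR(0) collection (I0 = CLOSURE({[F' → . F]}), then GOTO on every symbol after a dot until no new states appear). It has 10 states:
  I0: { [A → . *], [A → . / F], [F → . / a], [F → . A A c], [F → .], [F' → . F] }  — shift, reduce
  I1: { [A → * .] }  — reduce
  I2: { [A → . *], [A → . / F], [A → / . F], [F → . / a], [F → . A A c], [F → .], [F → / . a] }  — shift, reduce
  I3: { [A → . *], [A → . / F], [F → A . A c] }  — shift
  I4: { [F' → F .] }  — accept
  I5: { [A → . *], [A → . / F], [A → / . F], [F → . / a], [F → . A A c], [F → .] }  — shift, reduce
  I6: { [F → A A . c] }  — shift
  I7: { [F → A A c .] }  — reduce
  I8: { [A → / F .] }  — reduce
  I9: { [F → / a .] }  — reduce

Conflict in state I0:
  Shift-reduce conflict between [F → .] and [A → . *]
So the grammar is NOT LR(0).

Answer: No. Shift-reduce conflict between [F → .] and [A → . *]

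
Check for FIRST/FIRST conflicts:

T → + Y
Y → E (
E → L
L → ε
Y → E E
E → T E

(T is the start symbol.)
A FIRST/FIRST conflict occurs when two productions N → α and N → β for the same non-terminal have FIRST(α) ∩ FIRST(β) ≠ ∅ (with ε ∈ FIRST of a nullable right-hand side, so two nullable alternatives also conflict).

FIRST sets of the non-terminals at (or reachable through a nullable prefix from) the front of some alternative:
  FIRST(E) = { '+', ε }
  FIRST(L) = { ε }
  FIRST(T) = { '+' }

Productions for Y:
  Y → E (: FIRST = { '(', '+' }
  Y → E E: FIRST = { '+', ε }
Productions for E:
  E → L: FIRST = { ε }
  E → T E: FIRST = { '+' }
T, L have only one production, so no FIRST/FIRST conflict is possible there.

Conflict for Y: Y → E ( and Y → E E
  Overlap: { '+' }

Answer: Yes. Y → E '(' / Y → E E on { '+' }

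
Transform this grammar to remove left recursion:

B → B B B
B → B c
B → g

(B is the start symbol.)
B is directly left-recursive. The standard transformation for
  A → A α₁ | ... | A α_m | β₁ | ... | β_n
is
  A  → β₁ A' | ... | β_n A'
  A' → α₁ A' | ... | α_m A' | ε

B → g becomes B → g B'
B → B B B becomes B' → B B B'
B → B c becomes B' → c B'
Add B' → ε

Resulting grammar:
B → g B'
B' → B B B'
B' → c B'
B' → ε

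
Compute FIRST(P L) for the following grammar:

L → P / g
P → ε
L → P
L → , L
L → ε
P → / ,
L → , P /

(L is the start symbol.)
{ ',', '/', ε }

FIRST sets of the non-terminals involved (from the grammar, by fixed-point iteration):
  FIRST(P) = { '/', ε }
  FIRST(L) = { ',', '/', ε }

To compute FIRST(P L), process the symbols left to right:
Symbol P is a non-terminal. Add FIRST(P) \ {ε} = { '/' }
P is nullable (ε ∈ FIRST(P)), continue to the next symbol.
Symbol L is a non-terminal. Add FIRST(L) \ {ε} = { ',', '/' }
L is nullable (ε ∈ FIRST(L)), continue to the next symbol.
All symbols are nullable, so ε is in the result.
FIRST(P L) = { ',', '/', ε }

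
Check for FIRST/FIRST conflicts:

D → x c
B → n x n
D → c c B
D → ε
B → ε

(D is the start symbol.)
No FIRST/FIRST conflicts.

A FIRST/FIRST conflict occurs when two productions N → α and N → β for the same non-terminal have FIRST(α) ∩ FIRST(β) ≠ ∅ (with ε ∈ FIRST of a nullable right-hand side, so two nullable alternatives also conflict).

Productions for D:
  D → x c: FIRST = { 'x' }
  D → c c B: FIRST = { 'c' }
  D → ε: FIRST = { ε }
Productions for B:
  B → n x n: FIRST = { 'n' }
  B → ε: FIRST = { ε }

All alternatives of each non-terminal have pairwise disjoint FIRST sets.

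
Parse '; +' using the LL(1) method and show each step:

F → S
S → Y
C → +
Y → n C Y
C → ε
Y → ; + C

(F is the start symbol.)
Stack is shown with the top on the left.

Stack    Input  Action
----------------------
F $      ; + $  output F → S
S $      ; + $  output S → Y
Y $      ; + $  output Y → ; + C
; + C $  ; + $  match ';'
+ C $    + $    match '+'
C $      $      output C → ε
$        $      accept

The string is accepted.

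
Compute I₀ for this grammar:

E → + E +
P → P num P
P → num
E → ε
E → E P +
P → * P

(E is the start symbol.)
{ [E → . + E +], [E → . E P +], [E → .], [E' → . E] }

First, augment the grammar with E' → E
I₀ = CLOSURE({ [E' → . E] }):
  [E' → . E] has the dot before E: add [E → . + E +], [E → .], [E → . E P +]
No further items can be added.

I₀ = { [E → . + E +], [E → . E P +], [E → .], [E' → . E] }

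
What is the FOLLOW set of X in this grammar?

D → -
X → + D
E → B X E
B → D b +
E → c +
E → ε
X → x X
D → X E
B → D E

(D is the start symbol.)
In E → B X E: X is followed by E, add FIRST(E) \ {ε} = { '+', '-', 'c', 'x' }
  E is nullable, so also add FOLLOW(E)
In X → x X: X is at the end; this adds FOLLOW(X) to itself — nothing new
In D → X E: X is followed by E, add FIRST(E) \ {ε} = { '+', '-', 'c', 'x' }
  E is nullable, so also add FOLLOW(D)

The FOLLOW sets referred to above (computed the same way, to a fixed point):
  FOLLOW(E) = { $, '+', '-', 'b', 'c', 'x' }
  FOLLOW(D) = { $, '+', '-', 'b', 'c', 'x' }

Taking the union: FOLLOW(X) = { $, '+', '-', 'b', 'c', 'x' }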